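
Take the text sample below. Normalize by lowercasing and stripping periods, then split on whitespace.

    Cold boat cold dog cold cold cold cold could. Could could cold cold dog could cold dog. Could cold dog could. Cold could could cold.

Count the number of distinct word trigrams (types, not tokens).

25 tokens → 23 trigram windows in total.
Repeated trigrams (each contributes count−1 duplicates):
  cold dog could: 3
  dog could cold: 3
  cold cold cold: 2
  cold could could: 2
  could cold dog: 2
  could could cold: 2
8 duplicate windows → 23 − 8 = 15 distinct.

15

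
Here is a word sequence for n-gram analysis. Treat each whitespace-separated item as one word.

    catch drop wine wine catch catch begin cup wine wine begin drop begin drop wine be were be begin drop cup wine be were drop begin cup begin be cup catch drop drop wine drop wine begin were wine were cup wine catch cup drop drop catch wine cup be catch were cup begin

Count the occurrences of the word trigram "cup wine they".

0

Scanning the 52 overlapping trigram windows for "cup wine they":
  (none found)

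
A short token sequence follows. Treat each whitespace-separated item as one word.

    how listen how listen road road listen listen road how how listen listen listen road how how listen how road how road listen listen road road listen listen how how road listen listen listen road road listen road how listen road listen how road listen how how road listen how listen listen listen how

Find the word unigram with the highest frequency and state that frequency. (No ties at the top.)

"listen", 23 times

Unigram frequencies (highest first):
  listen: 23
  how: 16
  road: 15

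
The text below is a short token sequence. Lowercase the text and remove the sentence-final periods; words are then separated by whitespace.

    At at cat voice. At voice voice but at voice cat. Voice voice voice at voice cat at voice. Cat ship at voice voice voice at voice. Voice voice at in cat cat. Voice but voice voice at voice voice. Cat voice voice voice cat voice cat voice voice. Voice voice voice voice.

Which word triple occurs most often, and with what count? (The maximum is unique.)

Trigram frequencies (highest first):
  voice voice voice: 8
  voice at voice: 4
  at voice voice: 4
  voice cat voice: 4
  voice voice at: 4
  at voice cat: 3
  … (21 more, each ≤ 3)

"voice voice voice", 8 times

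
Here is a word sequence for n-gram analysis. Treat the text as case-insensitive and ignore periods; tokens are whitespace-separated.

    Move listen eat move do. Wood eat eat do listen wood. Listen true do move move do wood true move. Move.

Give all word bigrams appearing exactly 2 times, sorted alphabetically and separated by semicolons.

do wood; move do; move move

Bigram counts meeting the condition (exactly 2 times):
  do wood: 2
  move do: 2
  move move: 2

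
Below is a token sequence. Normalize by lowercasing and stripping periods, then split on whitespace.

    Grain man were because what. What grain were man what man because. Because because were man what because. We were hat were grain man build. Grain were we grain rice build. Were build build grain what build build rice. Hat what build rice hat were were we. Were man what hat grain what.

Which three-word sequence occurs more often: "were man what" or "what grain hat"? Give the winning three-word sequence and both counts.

"were man what": 3 occurrences
"what grain hat": 0 occurrences

"were man what" (3 vs 0)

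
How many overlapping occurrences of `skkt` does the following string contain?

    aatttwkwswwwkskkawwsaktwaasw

0

Sliding a length-4 window over the 28 characters (25 positions):
  (no match at any position)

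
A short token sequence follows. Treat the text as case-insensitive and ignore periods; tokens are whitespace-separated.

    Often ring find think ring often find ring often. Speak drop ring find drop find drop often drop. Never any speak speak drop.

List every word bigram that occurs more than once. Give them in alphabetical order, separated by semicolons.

find drop; ring find; ring often; speak drop

Bigram counts meeting the condition (more than once):
  find drop: 2
  ring find: 2
  ring often: 2
  speak drop: 2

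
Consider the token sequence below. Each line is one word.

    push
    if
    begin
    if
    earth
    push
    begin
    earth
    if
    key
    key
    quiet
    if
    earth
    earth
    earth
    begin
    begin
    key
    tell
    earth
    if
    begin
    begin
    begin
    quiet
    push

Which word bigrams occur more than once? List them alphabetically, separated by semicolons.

begin begin; earth earth; earth if; if begin; if earth

Bigram counts meeting the condition (more than once):
  begin begin: 3
  earth earth: 2
  earth if: 2
  if begin: 2
  if earth: 2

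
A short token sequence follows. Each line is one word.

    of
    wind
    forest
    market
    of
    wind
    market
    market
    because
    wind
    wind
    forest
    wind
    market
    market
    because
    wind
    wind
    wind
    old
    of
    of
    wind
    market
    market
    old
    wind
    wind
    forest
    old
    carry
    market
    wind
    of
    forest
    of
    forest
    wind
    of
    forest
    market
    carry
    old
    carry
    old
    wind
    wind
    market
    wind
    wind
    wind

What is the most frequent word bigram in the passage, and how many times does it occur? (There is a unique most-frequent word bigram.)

"wind wind", 7 times

Bigram frequencies (highest first):
  wind wind: 7
  wind market: 4
  of wind: 3
  wind forest: 3
  market market: 3
  of forest: 3
  … (18 more, each ≤ 2)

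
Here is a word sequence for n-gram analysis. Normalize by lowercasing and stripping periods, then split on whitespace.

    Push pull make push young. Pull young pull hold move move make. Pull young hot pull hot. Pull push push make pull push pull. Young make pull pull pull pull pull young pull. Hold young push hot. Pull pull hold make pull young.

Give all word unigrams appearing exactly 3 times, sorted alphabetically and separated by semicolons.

Unigram counts meeting the condition (exactly 3 times):
  hold: 3
  hot: 3

hold; hot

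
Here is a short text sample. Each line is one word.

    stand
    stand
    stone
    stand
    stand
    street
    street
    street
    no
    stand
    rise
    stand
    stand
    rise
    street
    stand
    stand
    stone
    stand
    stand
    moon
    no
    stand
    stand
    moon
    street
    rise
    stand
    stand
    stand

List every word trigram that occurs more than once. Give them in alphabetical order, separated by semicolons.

Trigram counts meeting the condition (more than once):
  rise stand stand: 2
  stand stand moon: 2
  stand stand stone: 2
  stand stone stand: 2
  stone stand stand: 2

rise stand stand; stand stand moon; stand stand stone; stand stone stand; stone stand stand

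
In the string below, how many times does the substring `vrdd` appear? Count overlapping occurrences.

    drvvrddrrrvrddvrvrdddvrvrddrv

4

Sliding a length-4 window over the 29 characters (26 positions):
  position 4–7: vrdd
  position 11–14: vrdd
  position 17–20: vrdd
  position 24–27: vrdd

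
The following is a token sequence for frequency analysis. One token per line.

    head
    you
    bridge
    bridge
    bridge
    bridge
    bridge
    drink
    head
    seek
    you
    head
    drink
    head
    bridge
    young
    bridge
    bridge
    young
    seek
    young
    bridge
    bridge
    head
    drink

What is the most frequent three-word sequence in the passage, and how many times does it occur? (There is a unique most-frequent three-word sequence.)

Trigram frequencies (highest first):
  bridge bridge bridge: 3
  young bridge bridge: 2
  head you bridge: 1
  you bridge bridge: 1
  bridge bridge drink: 1
  bridge drink head: 1
  … (14 more, each ≤ 1)

"bridge bridge bridge", 3 times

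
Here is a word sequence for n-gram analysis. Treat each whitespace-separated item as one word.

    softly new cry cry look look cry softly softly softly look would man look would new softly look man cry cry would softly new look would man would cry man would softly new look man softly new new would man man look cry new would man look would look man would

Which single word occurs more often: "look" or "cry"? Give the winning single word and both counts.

"look" (10 vs 7)

"look": 10 occurrences
"cry": 7 occurrences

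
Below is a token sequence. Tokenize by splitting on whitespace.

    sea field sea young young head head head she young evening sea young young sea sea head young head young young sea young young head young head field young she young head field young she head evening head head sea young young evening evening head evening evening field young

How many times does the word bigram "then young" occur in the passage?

0

Scanning the 48 overlapping bigram windows for "then young":
  (none found)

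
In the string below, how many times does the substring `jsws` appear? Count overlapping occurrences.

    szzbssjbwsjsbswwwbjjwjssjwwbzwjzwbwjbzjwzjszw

Sliding a length-4 window over the 45 characters (42 positions):
  (no match at any position)

0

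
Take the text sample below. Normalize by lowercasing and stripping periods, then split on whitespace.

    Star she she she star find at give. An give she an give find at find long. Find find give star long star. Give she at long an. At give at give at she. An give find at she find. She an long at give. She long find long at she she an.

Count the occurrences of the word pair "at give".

Scanning the 52 overlapping bigram windows for "at give":
  position 7–8: at give
  position 29–30: at give
  position 31–32: at give
  position 44–45: at give

4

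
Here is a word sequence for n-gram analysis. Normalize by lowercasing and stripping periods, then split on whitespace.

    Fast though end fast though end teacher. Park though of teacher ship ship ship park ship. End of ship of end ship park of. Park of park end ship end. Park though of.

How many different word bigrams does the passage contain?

33 tokens → 32 bigram windows in total.
Repeated bigrams (each contributes count−1 duplicates):
  end ship: 2
  fast though: 2
  of park: 2
  park of: 2
  park though: 2
  ship end: 2
  ship park: 2
  ship ship: 2
  … (2 more repeated)
10 duplicate windows → 32 − 10 = 22 distinct.

22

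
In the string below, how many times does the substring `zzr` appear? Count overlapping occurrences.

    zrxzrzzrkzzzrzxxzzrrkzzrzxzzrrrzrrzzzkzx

5

Sliding a length-3 window over the 40 characters (38 positions):
  position 6–8: zzr
  position 11–13: zzr
  position 17–19: zzr
  position 22–24: zzr
  position 27–29: zzr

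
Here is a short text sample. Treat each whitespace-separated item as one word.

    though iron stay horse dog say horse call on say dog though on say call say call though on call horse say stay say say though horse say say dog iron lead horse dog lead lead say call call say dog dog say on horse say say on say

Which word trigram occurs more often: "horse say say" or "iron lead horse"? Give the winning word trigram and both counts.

"horse say say": 2 occurrences
"iron lead horse": 1 occurrence

"horse say say" (2 vs 1)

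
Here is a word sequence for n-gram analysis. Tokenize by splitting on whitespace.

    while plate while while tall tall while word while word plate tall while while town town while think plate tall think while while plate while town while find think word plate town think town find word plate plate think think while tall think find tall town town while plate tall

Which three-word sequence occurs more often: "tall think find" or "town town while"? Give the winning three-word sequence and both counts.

"town town while" (2 vs 1)

"tall think find": 1 occurrence
"town town while": 2 occurrences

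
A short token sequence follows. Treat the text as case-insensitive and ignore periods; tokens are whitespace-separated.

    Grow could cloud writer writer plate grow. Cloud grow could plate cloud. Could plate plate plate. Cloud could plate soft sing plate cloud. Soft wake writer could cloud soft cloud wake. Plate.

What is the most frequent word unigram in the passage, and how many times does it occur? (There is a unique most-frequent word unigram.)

"plate", 8 times

Unigram frequencies (highest first):
  plate: 8
  cloud: 7
  could: 5
  grow: 3
  writer: 3
  soft: 3
  … (2 more, each ≤ 2)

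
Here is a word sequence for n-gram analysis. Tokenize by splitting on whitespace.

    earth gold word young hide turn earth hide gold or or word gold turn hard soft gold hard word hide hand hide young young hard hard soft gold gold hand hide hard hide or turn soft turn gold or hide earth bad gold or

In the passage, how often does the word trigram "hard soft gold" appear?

Scanning the 42 overlapping trigram windows for "hard soft gold":
  position 15–17: hard soft gold
  position 26–28: hard soft gold

2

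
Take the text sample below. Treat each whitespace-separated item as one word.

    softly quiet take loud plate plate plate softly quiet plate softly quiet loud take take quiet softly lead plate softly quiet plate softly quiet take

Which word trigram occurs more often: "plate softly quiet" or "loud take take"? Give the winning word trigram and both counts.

"plate softly quiet" (4 vs 1)

"plate softly quiet": 4 occurrences
"loud take take": 1 occurrence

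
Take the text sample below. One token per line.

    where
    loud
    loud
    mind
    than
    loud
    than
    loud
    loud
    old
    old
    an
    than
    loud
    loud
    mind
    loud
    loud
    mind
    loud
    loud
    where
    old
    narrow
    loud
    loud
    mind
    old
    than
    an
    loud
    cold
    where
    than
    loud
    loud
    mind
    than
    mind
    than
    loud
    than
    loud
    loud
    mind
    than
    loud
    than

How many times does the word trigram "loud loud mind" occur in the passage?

6

Scanning the 46 overlapping trigram windows for "loud loud mind":
  position 2–4: loud loud mind
  position 14–16: loud loud mind
  position 17–19: loud loud mind
  position 25–27: loud loud mind
  position 35–37: loud loud mind
  position 43–45: loud loud mind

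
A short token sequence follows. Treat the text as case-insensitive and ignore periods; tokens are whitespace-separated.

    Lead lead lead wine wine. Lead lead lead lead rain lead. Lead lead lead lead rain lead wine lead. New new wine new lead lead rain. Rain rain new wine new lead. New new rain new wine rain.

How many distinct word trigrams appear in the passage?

38 tokens → 36 trigram windows in total.
Repeated trigrams (each contributes count−1 duplicates):
  lead lead lead: 6
  lead lead rain: 3
  lead new new: 2
  lead rain lead: 2
  new wine new: 2
  rain new wine: 2
  wine new lead: 2
12 duplicate windows → 36 − 12 = 24 distinct.

24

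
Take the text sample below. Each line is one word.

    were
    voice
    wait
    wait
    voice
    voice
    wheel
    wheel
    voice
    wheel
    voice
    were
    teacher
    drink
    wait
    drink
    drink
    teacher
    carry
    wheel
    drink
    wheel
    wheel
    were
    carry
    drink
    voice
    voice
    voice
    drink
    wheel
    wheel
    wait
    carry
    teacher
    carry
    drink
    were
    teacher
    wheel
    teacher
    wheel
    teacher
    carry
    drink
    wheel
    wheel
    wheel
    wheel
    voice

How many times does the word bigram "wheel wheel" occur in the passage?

Scanning the 49 overlapping bigram windows for "wheel wheel":
  position 7–8: wheel wheel
  position 22–23: wheel wheel
  position 31–32: wheel wheel
  position 46–47: wheel wheel
  position 47–48: wheel wheel
  position 48–49: wheel wheel

6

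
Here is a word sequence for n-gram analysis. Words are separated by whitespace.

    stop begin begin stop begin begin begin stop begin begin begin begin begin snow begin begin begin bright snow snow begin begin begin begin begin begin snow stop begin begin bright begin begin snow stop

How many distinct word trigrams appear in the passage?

35 tokens → 33 trigram windows in total.
Repeated trigrams (each contributes count−1 duplicates):
  begin begin begin: 9
  stop begin begin: 4
  begin begin snow: 3
  begin begin bright: 2
  begin begin stop: 2
  begin snow stop: 2
  begin stop begin: 2
  snow begin begin: 2
18 duplicate windows → 33 − 18 = 15 distinct.

15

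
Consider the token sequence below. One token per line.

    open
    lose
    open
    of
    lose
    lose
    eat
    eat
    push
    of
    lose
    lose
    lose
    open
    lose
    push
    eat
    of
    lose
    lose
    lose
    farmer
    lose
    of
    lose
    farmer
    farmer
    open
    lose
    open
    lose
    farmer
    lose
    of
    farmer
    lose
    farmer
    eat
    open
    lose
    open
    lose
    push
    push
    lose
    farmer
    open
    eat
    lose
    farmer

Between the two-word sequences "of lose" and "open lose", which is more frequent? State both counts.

"of lose": 4 occurrences
"open lose": 6 occurrences

"open lose" (6 vs 4)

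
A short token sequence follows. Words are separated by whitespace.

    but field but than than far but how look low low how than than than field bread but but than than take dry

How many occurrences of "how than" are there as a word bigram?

Scanning the 22 overlapping bigram windows for "how than":
  position 12–13: how than

1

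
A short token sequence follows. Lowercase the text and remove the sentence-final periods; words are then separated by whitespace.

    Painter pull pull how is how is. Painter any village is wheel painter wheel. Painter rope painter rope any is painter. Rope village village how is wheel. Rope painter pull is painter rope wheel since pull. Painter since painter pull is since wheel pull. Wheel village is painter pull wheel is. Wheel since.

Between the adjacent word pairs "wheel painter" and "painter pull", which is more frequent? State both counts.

"wheel painter": 2 occurrences
"painter pull": 4 occurrences

"painter pull" (4 vs 2)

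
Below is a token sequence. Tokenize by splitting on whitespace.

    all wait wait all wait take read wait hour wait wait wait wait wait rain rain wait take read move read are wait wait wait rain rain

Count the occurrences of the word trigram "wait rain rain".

Scanning the 25 overlapping trigram windows for "wait rain rain":
  position 14–16: wait rain rain
  position 25–27: wait rain rain

2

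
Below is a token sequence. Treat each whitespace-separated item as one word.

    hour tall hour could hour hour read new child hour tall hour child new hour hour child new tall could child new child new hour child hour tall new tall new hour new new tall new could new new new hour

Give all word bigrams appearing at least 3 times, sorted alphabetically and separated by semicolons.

Bigram counts meeting the condition (at least 3 times):
  child new: 4
  hour child: 3
  hour tall: 3
  new hour: 4
  new new: 3
  new tall: 3
  tall new: 3

child new; hour child; hour tall; new hour; new new; new tall; tall new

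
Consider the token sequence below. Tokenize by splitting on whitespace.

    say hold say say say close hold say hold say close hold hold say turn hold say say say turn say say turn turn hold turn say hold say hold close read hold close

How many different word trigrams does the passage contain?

25

34 tokens → 32 trigram windows in total.
Repeated trigrams (each contributes count−1 duplicates):
  say hold say: 3
  hold say hold: 2
  hold say say: 2
  say close hold: 2
  say say say: 2
  say say turn: 2
7 duplicate windows → 32 − 7 = 25 distinct.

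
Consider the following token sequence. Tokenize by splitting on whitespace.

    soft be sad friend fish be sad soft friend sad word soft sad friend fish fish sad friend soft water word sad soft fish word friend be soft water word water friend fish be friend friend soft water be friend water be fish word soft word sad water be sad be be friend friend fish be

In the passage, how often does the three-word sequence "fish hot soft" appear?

Scanning the 54 overlapping trigram windows for "fish hot soft":
  (none found)

0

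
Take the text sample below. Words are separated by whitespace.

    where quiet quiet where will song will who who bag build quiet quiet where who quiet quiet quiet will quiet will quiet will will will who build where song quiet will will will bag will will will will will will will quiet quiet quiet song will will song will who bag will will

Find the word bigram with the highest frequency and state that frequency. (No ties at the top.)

"will will", 12 times

Bigram frequencies (highest first):
  will will: 12
  quiet quiet: 6
  quiet will: 4
  song will: 3
  will who: 3
  will quiet: 3
  … (17 more, each ≤ 2)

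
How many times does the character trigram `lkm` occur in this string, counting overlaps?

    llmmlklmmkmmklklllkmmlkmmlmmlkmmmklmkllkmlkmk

5

Sliding a length-3 window over the 45 characters (43 positions):
  position 18–20: lkm
  position 22–24: lkm
  position 29–31: lkm
  position 39–41: lkm
  position 42–44: lkm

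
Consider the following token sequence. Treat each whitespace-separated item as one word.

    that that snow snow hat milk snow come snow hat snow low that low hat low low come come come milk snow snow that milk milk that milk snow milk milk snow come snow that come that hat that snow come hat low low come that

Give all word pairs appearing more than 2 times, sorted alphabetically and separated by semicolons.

milk snow; snow come

Bigram counts meeting the condition (more than 2 times):
  milk snow: 4
  snow come: 3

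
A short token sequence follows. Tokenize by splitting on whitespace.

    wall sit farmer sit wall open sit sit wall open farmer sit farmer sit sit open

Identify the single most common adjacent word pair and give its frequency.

Bigram frequencies (highest first):
  farmer sit: 3
  sit farmer: 2
  sit wall: 2
  wall open: 2
  sit sit: 2
  wall sit: 1
  … (3 more, each ≤ 1)

"farmer sit", 3 times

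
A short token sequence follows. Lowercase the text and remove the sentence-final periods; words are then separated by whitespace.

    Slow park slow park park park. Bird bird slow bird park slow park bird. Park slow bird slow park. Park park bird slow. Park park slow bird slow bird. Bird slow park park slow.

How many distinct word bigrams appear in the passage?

8

34 tokens → 33 bigram windows in total.
Repeated bigrams (each contributes count−1 duplicates):
  park park: 6
  slow park: 6
  bird slow: 5
  park slow: 5
  slow bird: 4
  park bird: 3
  bird bird: 2
  bird park: 2
25 duplicate windows → 33 − 25 = 8 distinct.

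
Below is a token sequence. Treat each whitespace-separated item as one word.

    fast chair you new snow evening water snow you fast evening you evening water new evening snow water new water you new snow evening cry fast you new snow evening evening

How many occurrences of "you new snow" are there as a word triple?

Scanning the 29 overlapping trigram windows for "you new snow":
  position 3–5: you new snow
  position 21–23: you new snow
  position 27–29: you new snow

3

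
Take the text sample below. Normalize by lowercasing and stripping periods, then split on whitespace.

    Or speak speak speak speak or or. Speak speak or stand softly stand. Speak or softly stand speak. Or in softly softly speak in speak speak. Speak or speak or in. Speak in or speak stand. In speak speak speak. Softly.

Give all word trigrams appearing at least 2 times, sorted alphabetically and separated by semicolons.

in speak speak; or speak speak; softly stand speak; speak or in; speak speak or; speak speak speak; stand speak or

Trigram counts meeting the condition (at least 2 times):
  in speak speak: 2
  or speak speak: 2
  softly stand speak: 2
  speak or in: 2
  speak speak or: 3
  speak speak speak: 4
  stand speak or: 2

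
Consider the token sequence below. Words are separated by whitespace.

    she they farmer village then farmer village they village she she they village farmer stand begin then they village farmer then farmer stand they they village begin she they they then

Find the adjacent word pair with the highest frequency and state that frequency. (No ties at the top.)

Bigram frequencies (highest first):
  they village: 4
  she they: 3
  farmer village: 2
  then farmer: 2
  village farmer: 2
  farmer stand: 2
  … (14 more, each ≤ 2)

"they village", 4 times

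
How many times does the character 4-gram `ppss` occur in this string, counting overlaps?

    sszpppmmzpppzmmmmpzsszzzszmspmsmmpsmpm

Sliding a length-4 window over the 38 characters (35 positions):
  (no match at any position)

0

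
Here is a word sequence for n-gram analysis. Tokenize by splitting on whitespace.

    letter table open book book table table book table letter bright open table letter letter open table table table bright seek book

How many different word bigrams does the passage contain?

22 tokens → 21 bigram windows in total.
Repeated bigrams (each contributes count−1 duplicates):
  table table: 3
  book table: 2
  open table: 2
  table letter: 2
5 duplicate windows → 21 − 5 = 16 distinct.

16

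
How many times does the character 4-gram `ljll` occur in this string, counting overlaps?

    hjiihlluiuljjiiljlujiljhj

0

Sliding a length-4 window over the 25 characters (22 positions):
  (no match at any position)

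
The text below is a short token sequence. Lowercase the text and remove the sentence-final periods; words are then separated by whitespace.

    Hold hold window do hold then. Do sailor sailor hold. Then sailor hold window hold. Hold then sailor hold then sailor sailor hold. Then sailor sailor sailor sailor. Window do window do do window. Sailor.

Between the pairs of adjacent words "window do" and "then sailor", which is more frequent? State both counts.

"then sailor" (4 vs 3)

"window do": 3 occurrences
"then sailor": 4 occurrences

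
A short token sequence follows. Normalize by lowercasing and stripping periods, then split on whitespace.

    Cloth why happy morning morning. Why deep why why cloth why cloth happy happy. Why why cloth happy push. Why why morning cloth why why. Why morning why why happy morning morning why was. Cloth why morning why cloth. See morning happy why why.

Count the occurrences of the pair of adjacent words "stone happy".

0

Scanning the 43 overlapping bigram windows for "stone happy":
  (none found)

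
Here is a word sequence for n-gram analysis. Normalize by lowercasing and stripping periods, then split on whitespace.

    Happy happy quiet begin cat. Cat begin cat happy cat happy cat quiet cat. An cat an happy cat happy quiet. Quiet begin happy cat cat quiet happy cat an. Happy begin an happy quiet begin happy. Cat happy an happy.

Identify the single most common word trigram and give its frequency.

Trigram frequencies (highest first):
  happy cat happy: 3
  happy quiet begin: 2
  cat happy cat: 2
  cat an happy: 2
  quiet begin happy: 2
  begin happy cat: 2
  … (26 more, each ≤ 1)

"happy cat happy", 3 times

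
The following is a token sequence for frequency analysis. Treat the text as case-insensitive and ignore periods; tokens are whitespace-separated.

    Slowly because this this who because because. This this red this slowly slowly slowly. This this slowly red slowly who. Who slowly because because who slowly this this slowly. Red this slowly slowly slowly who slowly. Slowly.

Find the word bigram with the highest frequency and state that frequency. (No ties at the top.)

"slowly slowly", 5 times

Bigram frequencies (highest first):
  slowly slowly: 5
  this this: 4
  this slowly: 4
  who slowly: 3
  slowly because: 2
  because this: 2
  … (11 more, each ≤ 2)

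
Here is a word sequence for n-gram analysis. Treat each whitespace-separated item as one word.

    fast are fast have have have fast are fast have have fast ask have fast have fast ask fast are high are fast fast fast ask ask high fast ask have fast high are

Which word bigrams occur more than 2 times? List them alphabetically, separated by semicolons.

are fast; fast are; fast ask; fast have; have fast; have have

Bigram counts meeting the condition (more than 2 times):
  are fast: 3
  fast are: 3
  fast ask: 4
  fast have: 3
  have fast: 5
  have have: 3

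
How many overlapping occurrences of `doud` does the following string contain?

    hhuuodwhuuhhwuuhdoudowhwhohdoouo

Sliding a length-4 window over the 32 characters (29 positions):
  position 17–20: doud

1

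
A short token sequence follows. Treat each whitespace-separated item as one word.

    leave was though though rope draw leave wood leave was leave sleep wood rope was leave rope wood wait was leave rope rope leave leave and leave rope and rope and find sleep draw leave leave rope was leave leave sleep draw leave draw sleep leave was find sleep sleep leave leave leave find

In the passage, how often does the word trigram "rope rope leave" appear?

1

Scanning the 52 overlapping trigram windows for "rope rope leave":
  position 22–24: rope rope leave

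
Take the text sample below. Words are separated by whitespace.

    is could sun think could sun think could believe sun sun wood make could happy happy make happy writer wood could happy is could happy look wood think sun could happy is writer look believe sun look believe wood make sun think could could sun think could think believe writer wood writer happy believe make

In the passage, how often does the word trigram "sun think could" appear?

Scanning the 53 overlapping trigram windows for "sun think could":
  position 3–5: sun think could
  position 6–8: sun think could
  position 41–43: sun think could
  position 45–47: sun think could

4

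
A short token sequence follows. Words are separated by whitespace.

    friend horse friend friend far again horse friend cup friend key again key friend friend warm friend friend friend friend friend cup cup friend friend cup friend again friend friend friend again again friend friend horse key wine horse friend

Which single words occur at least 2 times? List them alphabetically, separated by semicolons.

Unigram counts meeting the condition (at least 2 times):
  again: 5
  cup: 4
  friend: 21
  horse: 4
  key: 3

again; cup; friend; horse; key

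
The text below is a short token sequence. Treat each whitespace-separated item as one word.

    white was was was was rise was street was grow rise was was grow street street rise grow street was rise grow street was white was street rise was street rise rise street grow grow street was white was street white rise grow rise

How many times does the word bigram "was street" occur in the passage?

Scanning the 43 overlapping bigram windows for "was street":
  position 7–8: was street
  position 26–27: was street
  position 29–30: was street
  position 39–40: was street

4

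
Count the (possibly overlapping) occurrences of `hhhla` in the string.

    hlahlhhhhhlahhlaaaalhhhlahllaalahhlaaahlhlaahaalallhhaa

2

Sliding a length-5 window over the 55 characters (51 positions):
  position 8–12: hhhla
  position 21–25: hhhla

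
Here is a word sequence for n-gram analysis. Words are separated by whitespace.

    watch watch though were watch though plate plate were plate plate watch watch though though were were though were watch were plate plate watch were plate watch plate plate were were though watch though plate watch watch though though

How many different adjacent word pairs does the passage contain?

15

39 tokens → 38 bigram windows in total.
Repeated bigrams (each contributes count−1 duplicates):
  watch though: 5
  plate plate: 4
  plate watch: 4
  though were: 3
  watch watch: 3
  were plate: 3
  plate were: 2
  though plate: 2
  … (5 more repeated)
23 duplicate windows → 38 − 23 = 15 distinct.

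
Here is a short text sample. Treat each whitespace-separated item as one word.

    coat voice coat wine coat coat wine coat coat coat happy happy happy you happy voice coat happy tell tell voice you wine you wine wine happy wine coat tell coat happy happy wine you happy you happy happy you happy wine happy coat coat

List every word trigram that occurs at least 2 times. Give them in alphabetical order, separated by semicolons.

Trigram counts meeting the condition (at least 2 times):
  coat happy happy: 2
  coat wine coat: 2
  happy happy you: 2
  happy you happy: 3
  wine coat coat: 2

coat happy happy; coat wine coat; happy happy you; happy you happy; wine coat coat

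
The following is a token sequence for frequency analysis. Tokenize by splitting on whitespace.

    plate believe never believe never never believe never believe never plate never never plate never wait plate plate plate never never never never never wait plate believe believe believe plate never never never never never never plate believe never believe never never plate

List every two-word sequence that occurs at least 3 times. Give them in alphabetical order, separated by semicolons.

believe never; never believe; never never; never plate; plate believe; plate never

Bigram counts meeting the condition (at least 3 times):
  believe never: 6
  never believe: 4
  never never: 12
  never plate: 4
  plate believe: 3
  plate never: 4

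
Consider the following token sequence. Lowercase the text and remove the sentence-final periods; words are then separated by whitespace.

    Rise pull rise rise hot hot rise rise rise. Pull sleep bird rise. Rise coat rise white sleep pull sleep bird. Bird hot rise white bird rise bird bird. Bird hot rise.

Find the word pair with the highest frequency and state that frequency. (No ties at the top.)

Bigram frequencies (highest first):
  rise rise: 4
  hot rise: 3
  bird bird: 3
  rise pull: 2
  pull sleep: 2
  sleep bird: 2
  … (12 more, each ≤ 2)

"rise rise", 4 times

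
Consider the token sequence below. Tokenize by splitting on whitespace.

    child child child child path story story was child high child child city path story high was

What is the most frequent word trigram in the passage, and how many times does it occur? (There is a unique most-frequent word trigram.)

"child child child", 2 times

Trigram frequencies (highest first):
  child child child: 2
  child child path: 1
  child path story: 1
  path story story: 1
  story story was: 1
  story was child: 1
  … (8 more, each ≤ 1)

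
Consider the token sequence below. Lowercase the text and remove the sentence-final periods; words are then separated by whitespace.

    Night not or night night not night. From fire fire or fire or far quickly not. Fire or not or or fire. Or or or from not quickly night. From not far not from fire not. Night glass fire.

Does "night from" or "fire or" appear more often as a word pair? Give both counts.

"night from": 2 occurrences
"fire or": 4 occurrences

"fire or" (4 vs 2)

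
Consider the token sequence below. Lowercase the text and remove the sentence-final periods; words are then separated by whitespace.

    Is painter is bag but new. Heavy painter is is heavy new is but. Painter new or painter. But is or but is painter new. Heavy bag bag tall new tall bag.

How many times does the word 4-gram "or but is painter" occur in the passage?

Scanning the 29 overlapping 4-gram windows for "or but is painter":
  position 21–24: or but is painter

1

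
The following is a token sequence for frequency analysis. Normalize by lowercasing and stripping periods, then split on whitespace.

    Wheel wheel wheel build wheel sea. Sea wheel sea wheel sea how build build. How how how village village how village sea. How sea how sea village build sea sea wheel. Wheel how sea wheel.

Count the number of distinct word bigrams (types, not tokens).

35 tokens → 34 bigram windows in total.
Repeated bigrams (each contributes count−1 duplicates):
  sea wheel: 4
  how sea: 3
  sea how: 3
  wheel sea: 3
  wheel wheel: 3
  how how: 2
  how village: 2
  sea sea: 2
14 duplicate windows → 34 − 14 = 20 distinct.

20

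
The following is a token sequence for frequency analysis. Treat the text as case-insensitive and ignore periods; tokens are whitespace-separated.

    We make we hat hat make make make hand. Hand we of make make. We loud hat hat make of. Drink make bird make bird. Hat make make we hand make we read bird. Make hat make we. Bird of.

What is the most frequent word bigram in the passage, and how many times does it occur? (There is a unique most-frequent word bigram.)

"make we", 5 times

Bigram frequencies (highest first):
  make we: 5
  hat make: 4
  make make: 4
  hat hat: 2
  make bird: 2
  bird make: 2
  … (20 more, each ≤ 1)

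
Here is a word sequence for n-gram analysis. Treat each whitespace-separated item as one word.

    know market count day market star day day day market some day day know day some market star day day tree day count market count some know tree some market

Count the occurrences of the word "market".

6

Scanning the 30 tokens for "market":
  position 2: market
  position 5: market
  position 10: market
  position 17: market
  position 24: market
  position 30: market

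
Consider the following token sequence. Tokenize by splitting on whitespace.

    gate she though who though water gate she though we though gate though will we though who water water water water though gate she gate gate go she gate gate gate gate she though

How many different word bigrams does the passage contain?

34 tokens → 33 bigram windows in total.
Repeated bigrams (each contributes count−1 duplicates):
  gate gate: 4
  gate she: 4
  she though: 3
  water water: 3
  she gate: 2
  though gate: 2
  though who: 2
  we though: 2
14 duplicate windows → 33 − 14 = 19 distinct.

19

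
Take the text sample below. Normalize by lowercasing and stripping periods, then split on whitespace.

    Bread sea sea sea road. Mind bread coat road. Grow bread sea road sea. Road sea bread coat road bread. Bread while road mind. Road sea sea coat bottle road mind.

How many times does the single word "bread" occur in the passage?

6

Scanning the 31 tokens for "bread":
  position 1: bread
  position 7: bread
  position 11: bread
  position 17: bread
  position 20: bread
  position 21: bread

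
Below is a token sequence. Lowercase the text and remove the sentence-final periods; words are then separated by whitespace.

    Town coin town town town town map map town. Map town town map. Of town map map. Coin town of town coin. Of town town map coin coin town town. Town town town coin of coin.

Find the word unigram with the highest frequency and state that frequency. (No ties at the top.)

"town", 18 times

Unigram frequencies (highest first):
  town: 18
  coin: 7
  map: 7
  of: 4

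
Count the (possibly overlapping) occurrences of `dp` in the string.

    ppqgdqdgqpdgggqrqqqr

0

Sliding a length-2 window over the 20 characters (19 positions):
  (no match at any position)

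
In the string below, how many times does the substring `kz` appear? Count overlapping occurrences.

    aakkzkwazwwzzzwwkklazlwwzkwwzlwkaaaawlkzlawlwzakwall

2

Sliding a length-2 window over the 52 characters (51 positions):
  position 4–5: kz
  position 39–40: kz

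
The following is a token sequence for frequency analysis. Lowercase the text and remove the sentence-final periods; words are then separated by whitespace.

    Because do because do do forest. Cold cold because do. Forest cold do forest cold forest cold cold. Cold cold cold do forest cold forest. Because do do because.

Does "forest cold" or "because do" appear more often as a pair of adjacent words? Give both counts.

"forest cold" (5 vs 4)

"forest cold": 5 occurrences
"because do": 4 occurrences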